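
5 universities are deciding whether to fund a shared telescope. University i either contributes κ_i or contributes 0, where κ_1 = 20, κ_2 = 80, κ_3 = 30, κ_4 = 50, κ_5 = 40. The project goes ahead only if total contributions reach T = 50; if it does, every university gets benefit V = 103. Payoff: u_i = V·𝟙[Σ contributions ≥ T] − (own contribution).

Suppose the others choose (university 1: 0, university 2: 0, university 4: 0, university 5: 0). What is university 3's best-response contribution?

0

Others' total = 0. Even contributing 30 gives 30 < 50: no benefit either way.
Best response: 0.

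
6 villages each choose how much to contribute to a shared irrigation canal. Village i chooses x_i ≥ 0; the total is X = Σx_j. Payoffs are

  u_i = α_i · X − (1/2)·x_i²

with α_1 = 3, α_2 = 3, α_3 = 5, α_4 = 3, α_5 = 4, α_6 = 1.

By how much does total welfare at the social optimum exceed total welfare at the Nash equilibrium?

756.5

Village i's FOC: ∂u_i/∂x_i = α_i − x_i = 0, so x_i* = α_i.
NE contributions = (3, 3, 5, 3, 4, 1); X = 19.
W^NE = (Σα)·X − ½Σα_i² = 19² − ½·69 = 326.5.
Planner sets x_i = Σα_j = 19 for every i, so X^SO = 6·19 = 114.
W^SO = (Σα)·X^SO − ½·6·(Σα)² = (6/2)·19² = 1083.
Deadweight loss = W^SO − W^NE = 756.5.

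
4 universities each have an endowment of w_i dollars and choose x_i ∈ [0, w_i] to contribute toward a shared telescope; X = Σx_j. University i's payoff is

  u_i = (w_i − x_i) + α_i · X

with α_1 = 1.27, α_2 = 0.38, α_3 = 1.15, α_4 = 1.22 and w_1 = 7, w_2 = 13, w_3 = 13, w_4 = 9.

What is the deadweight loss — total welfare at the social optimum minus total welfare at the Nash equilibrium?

∂u_i/∂x_i = α_i − 1, so university i contributes w_i if α_i > 1, else 0.
α_i > 1 for i ∈ {1, 3, 4}; NE contributions (7, 0, 13, 9), X = 29.
W^NE = Σw_i − X^NE + (Σα_i)·X^NE = 42 + 3.02·29 = 129.58.
Planner: ∂(Σu_j)/∂x_i = Σα_j − 1 = 3.02 > 0, so everyone contributes w_i; X^SO = 42, W^SO = 42 + 3.02·42 = 168.84.
Deadweight loss = 39.26.

39.26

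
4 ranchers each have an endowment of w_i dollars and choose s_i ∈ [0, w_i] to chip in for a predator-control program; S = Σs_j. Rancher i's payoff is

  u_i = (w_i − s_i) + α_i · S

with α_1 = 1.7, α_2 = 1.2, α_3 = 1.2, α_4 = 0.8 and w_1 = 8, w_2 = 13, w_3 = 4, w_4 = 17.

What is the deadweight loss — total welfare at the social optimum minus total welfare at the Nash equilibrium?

66.3

∂u_i/∂s_i = α_i − 1, so rancher i contributes w_i if α_i > 1, else 0.
α_i > 1 for i ∈ {1, 2, 3}; NE contributions (8, 13, 4, 0), S = 25.
W^NE = Σw_i − S^NE + (Σα_i)·S^NE = 42 + 3.9·25 = 139.5.
Planner: ∂(Σu_j)/∂s_i = Σα_j − 1 = 3.9 > 0, so everyone contributes w_i; S^SO = 42, W^SO = 42 + 3.9·42 = 205.8.
Deadweight loss = 66.3.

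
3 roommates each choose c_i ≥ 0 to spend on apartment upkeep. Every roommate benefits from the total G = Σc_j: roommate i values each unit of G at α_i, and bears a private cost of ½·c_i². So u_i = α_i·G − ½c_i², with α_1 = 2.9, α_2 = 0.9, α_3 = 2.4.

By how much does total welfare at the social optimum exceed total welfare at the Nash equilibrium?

26.71

Roommate i's FOC: ∂u_i/∂c_i = α_i − c_i = 0, so c_i* = α_i.
NE contributions = (2.9, 0.9, 2.4); G = 6.2.
W^NE = (Σα)·G − ½Σα_i² = 6.2² − ½·14.98 = 30.95.
Planner sets c_i = Σα_j = 6.2 for every i, so G^SO = 3·6.2 = 18.6.
W^SO = (Σα)·G^SO − ½·3·(Σα)² = (3/2)·6.2² = 57.66.
Deadweight loss = W^SO − W^NE = 26.71.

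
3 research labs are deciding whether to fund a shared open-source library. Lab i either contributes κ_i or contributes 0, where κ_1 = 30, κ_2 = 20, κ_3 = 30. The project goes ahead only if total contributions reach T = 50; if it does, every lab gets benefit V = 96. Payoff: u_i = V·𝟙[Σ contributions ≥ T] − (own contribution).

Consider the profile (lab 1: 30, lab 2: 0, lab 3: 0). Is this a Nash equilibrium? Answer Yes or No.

No

Total = 30 < 50: not provided.
Lab 1 (pledges 30, payoff -30): dropping to 0 → total 0, payoff 0. Profitable deviation.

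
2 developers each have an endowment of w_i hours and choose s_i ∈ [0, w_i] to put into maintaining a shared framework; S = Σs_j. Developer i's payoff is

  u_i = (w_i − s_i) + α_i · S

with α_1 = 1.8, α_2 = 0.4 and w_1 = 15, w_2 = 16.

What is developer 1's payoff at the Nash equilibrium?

∂u_i/∂s_i = α_i − 1, so developer i contributes w_i if α_i > 1, else 0.
α_i > 1 for i ∈ {1}; NE contributions (15, 0), S = 15.
u_1 = (15 − 15) + 1.8·15 = 27.

27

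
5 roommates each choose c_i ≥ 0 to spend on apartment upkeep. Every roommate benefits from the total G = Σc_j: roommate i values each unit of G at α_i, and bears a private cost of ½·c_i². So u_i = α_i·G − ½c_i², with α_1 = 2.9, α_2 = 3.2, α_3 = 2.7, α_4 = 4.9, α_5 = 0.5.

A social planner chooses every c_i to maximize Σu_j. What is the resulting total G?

71

Planner FOC: ∂(Σu_j)/∂c_i = (Σα_j) − c_i = 0, so c_i^SO = Σα_j = 14.2 for every i; G^SO = 71.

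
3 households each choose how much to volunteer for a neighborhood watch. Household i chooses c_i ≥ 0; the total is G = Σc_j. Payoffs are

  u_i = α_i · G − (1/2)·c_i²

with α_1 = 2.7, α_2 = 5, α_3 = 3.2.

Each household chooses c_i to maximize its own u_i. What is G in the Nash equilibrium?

10.9

Household i's FOC: ∂u_i/∂c_i = α_i − c_i = 0, so c_i* = α_i.
NE contributions = (2.7, 5, 3.2); G = 10.9.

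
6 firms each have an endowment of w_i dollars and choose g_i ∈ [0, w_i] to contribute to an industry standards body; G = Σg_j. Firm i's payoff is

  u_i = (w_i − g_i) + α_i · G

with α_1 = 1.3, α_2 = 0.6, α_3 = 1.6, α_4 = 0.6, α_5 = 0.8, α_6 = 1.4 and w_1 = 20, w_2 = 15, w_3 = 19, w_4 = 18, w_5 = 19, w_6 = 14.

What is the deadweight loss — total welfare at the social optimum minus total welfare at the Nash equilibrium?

275.6

∂u_i/∂g_i = α_i − 1, so firm i contributes w_i if α_i > 1, else 0.
α_i > 1 for i ∈ {1, 3, 6}; NE contributions (20, 0, 19, 0, 0, 14), G = 53.
W^NE = Σw_i − G^NE + (Σα_i)·G^NE = 105 + 5.3·53 = 385.9.
Planner: ∂(Σu_j)/∂g_i = Σα_j − 1 = 5.3 > 0, so everyone contributes w_i; G^SO = 105, W^SO = 105 + 5.3·105 = 661.5.
Deadweight loss = 275.6.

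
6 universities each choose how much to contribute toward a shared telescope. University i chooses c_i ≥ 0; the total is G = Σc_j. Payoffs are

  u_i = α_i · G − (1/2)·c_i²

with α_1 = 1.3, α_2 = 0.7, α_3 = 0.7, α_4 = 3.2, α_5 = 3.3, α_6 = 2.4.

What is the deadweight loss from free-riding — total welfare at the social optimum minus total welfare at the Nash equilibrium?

283.9

University i's FOC: ∂u_i/∂c_i = α_i − c_i = 0, so c_i* = α_i.
NE contributions = (1.3, 0.7, 0.7, 3.2, 3.3, 2.4); G = 11.6.
W^NE = (Σα)·G − ½Σα_i² = 11.6² − ½·29.56 = 119.78.
Planner sets c_i = Σα_j = 11.6 for every i, so G^SO = 6·11.6 = 69.6.
W^SO = (Σα)·G^SO − ½·6·(Σα)² = (6/2)·11.6² = 403.68.
Deadweight loss = W^SO − W^NE = 283.9.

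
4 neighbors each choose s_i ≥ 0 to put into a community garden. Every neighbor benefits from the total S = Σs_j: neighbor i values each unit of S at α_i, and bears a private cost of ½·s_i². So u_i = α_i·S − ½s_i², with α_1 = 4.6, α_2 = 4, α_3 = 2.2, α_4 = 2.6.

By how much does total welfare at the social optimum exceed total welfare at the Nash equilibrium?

Neighbor i's FOC: ∂u_i/∂s_i = α_i − s_i = 0, so s_i* = α_i.
NE contributions = (4.6, 4, 2.2, 2.6); S = 13.4.
W^NE = (Σα)·S − ½Σα_i² = 13.4² − ½·48.76 = 155.18.
Planner sets s_i = Σα_j = 13.4 for every i, so S^SO = 4·13.4 = 53.6.
W^SO = (Σα)·S^SO − ½·4·(Σα)² = (4/2)·13.4² = 359.12.
Deadweight loss = W^SO − W^NE = 203.94.

203.94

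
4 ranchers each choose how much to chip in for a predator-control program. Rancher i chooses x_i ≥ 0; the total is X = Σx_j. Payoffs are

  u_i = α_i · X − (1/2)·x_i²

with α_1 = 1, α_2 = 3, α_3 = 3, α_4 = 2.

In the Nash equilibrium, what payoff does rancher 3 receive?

22.5

Rancher i's FOC: ∂u_i/∂x_i = α_i − x_i = 0, so x_i* = α_i.
NE contributions = (1, 3, 3, 2); X = 9.
u_3 = α_3·X − ½·(x_3)² = 3·9 − ½·3² = 22.5.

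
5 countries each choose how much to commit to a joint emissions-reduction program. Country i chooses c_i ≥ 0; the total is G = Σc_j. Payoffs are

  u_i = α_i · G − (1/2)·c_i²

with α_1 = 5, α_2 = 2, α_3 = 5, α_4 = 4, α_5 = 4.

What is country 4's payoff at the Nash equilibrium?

72

Country i's FOC: ∂u_i/∂c_i = α_i − c_i = 0, so c_i* = α_i.
NE contributions = (5, 2, 5, 4, 4); G = 20.
u_4 = α_4·G − ½·(c_4)² = 4·20 − ½·4² = 72.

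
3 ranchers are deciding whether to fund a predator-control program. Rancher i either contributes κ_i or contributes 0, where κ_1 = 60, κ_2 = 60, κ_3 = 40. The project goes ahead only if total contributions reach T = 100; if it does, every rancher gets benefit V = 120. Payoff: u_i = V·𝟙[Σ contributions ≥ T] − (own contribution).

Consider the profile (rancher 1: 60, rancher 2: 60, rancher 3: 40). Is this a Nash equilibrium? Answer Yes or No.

No

Total = 160 ≥ 100: provided.
Rancher 1 (pledges 60, payoff 60): dropping to 0 → total 100, payoff 120. Profitable deviation.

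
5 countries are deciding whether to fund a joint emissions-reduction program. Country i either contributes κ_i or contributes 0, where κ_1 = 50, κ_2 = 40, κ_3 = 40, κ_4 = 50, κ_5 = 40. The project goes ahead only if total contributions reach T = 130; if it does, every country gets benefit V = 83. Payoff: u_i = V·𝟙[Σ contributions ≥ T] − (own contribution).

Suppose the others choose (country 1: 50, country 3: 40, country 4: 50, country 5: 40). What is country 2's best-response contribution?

0

Others' total = 180 ≥ 130; contributing adds cost 40 for no extra benefit.
Best response: 0.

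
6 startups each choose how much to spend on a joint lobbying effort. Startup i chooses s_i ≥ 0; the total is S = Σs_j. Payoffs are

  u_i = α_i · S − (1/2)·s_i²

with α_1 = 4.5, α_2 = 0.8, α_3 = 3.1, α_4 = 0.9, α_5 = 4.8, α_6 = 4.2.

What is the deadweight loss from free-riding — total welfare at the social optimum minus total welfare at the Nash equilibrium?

Startup i's FOC: ∂u_i/∂s_i = α_i − s_i = 0, so s_i* = α_i.
NE contributions = (4.5, 0.8, 3.1, 0.9, 4.8, 4.2); S = 18.3.
W^NE = (Σα)·S − ½Σα_i² = 18.3² − ½·71.99 = 298.895.
Planner sets s_i = Σα_j = 18.3 for every i, so S^SO = 6·18.3 = 109.8.
W^SO = (Σα)·S^SO − ½·6·(Σα)² = (6/2)·18.3² = 1004.67.
Deadweight loss = W^SO − W^NE = 705.775.

705.775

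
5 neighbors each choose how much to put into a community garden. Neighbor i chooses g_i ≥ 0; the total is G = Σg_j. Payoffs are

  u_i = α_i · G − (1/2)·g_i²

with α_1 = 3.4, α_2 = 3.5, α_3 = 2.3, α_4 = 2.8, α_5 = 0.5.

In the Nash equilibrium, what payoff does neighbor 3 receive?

Neighbor i's FOC: ∂u_i/∂g_i = α_i − g_i = 0, so g_i* = α_i.
NE contributions = (3.4, 3.5, 2.3, 2.8, 0.5); G = 12.5.
u_3 = α_3·G − ½·(g_3)² = 2.3·12.5 − ½·2.3² = 26.105.

26.105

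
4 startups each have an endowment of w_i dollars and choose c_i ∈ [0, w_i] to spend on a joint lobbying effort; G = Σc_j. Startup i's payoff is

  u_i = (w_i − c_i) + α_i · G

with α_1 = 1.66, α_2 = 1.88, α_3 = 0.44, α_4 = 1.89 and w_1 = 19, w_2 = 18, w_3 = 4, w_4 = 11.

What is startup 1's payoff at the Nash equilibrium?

∂u_i/∂c_i = α_i − 1, so startup i contributes w_i if α_i > 1, else 0.
α_i > 1 for i ∈ {1, 2, 4}; NE contributions (19, 18, 0, 11), G = 48.
u_1 = (19 − 19) + 1.66·48 = 79.68.

79.68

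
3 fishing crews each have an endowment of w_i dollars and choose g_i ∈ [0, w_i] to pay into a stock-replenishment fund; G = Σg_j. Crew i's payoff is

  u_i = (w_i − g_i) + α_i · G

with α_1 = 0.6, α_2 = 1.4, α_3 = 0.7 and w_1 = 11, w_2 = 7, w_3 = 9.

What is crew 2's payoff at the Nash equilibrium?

9.8

∂u_i/∂g_i = α_i − 1, so crew i contributes w_i if α_i > 1, else 0.
α_i > 1 for i ∈ {2}; NE contributions (0, 7, 0), G = 7.
u_2 = (7 − 7) + 1.4·7 = 9.8.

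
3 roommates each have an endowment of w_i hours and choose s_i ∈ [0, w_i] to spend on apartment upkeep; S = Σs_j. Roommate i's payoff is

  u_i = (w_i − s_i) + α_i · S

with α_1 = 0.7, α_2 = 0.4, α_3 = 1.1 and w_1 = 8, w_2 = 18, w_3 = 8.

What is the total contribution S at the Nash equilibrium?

8

∂u_i/∂s_i = α_i − 1, so roommate i contributes w_i if α_i > 1, else 0.
α_i > 1 for i ∈ {3}; NE contributions (0, 0, 8), S = 8.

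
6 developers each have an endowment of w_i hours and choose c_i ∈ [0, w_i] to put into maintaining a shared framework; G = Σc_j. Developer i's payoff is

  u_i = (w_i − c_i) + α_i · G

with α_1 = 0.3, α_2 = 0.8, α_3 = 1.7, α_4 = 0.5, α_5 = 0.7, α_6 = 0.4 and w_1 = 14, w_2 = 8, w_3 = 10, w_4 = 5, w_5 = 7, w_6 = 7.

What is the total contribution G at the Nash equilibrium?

∂u_i/∂c_i = α_i − 1, so developer i contributes w_i if α_i > 1, else 0.
α_i > 1 for i ∈ {3}; NE contributions (0, 0, 10, 0, 0, 0), G = 10.

10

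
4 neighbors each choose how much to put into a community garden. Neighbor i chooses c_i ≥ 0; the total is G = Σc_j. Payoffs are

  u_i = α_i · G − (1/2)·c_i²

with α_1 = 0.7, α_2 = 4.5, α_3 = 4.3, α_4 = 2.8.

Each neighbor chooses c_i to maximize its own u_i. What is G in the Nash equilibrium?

Neighbor i's FOC: ∂u_i/∂c_i = α_i − c_i = 0, so c_i* = α_i.
NE contributions = (0.7, 4.5, 4.3, 2.8); G = 12.3.

12.3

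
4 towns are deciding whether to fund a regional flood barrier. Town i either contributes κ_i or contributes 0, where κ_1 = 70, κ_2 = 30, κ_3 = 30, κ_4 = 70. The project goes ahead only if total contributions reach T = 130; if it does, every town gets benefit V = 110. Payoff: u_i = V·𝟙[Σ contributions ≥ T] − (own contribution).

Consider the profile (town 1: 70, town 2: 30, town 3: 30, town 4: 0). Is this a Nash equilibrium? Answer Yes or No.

Yes

Total = 130 ≥ 130: provided.
Town 1 (pledges 70, payoff 40): dropping to 0 → total 60, payoff 0. No gain.
Town 2 (pledges 30, payoff 80): dropping to 0 → total 100, payoff 0. No gain.
Town 3 (pledges 30, payoff 80): dropping to 0 → total 100, payoff 0. No gain.
Town 4 (pledges 0, payoff 110): pledging 70 → total 200, payoff 40. No gain.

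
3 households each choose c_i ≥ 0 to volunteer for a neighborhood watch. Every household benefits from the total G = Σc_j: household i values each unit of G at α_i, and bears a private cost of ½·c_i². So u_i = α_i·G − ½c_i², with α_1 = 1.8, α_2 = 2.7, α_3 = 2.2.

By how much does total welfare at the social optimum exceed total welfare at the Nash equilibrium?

30.13

Household i's FOC: ∂u_i/∂c_i = α_i − c_i = 0, so c_i* = α_i.
NE contributions = (1.8, 2.7, 2.2); G = 6.7.
W^NE = (Σα)·G − ½Σα_i² = 6.7² − ½·15.37 = 37.205.
Planner sets c_i = Σα_j = 6.7 for every i, so G^SO = 3·6.7 = 20.1.
W^SO = (Σα)·G^SO − ½·3·(Σα)² = (3/2)·6.7² = 67.335.
Deadweight loss = W^SO − W^NE = 30.13.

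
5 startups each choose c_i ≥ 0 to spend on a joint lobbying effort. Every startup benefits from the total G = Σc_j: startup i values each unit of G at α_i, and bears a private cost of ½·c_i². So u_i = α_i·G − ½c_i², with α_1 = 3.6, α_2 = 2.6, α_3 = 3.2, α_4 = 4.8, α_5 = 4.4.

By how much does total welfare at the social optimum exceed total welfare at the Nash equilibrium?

555.12

Startup i's FOC: ∂u_i/∂c_i = α_i − c_i = 0, so c_i* = α_i.
NE contributions = (3.6, 2.6, 3.2, 4.8, 4.4); G = 18.6.
W^NE = (Σα)·G − ½Σα_i² = 18.6² − ½·72.36 = 309.78.
Planner sets c_i = Σα_j = 18.6 for every i, so G^SO = 5·18.6 = 93.
W^SO = (Σα)·G^SO − ½·5·(Σα)² = (5/2)·18.6² = 864.9.
Deadweight loss = W^SO − W^NE = 555.12.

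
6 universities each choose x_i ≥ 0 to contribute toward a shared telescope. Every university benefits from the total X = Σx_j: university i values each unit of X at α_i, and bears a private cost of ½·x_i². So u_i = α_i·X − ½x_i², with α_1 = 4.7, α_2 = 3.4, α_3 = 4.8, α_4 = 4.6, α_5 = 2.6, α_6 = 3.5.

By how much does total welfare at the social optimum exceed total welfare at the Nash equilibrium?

University i's FOC: ∂u_i/∂x_i = α_i − x_i = 0, so x_i* = α_i.
NE contributions = (4.7, 3.4, 4.8, 4.6, 2.6, 3.5); X = 23.6.
W^NE = (Σα)·X − ½Σα_i² = 23.6² − ½·96.86 = 508.53.
Planner sets x_i = Σα_j = 23.6 for every i, so X^SO = 6·23.6 = 141.6.
W^SO = (Σα)·X^SO − ½·6·(Σα)² = (6/2)·23.6² = 1670.88.
Deadweight loss = W^SO − W^NE = 1162.35.

1162.35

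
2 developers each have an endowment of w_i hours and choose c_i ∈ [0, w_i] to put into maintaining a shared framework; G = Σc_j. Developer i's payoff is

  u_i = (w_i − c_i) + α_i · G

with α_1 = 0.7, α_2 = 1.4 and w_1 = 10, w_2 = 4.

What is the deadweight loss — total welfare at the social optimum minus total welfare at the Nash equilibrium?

11

∂u_i/∂c_i = α_i − 1, so developer i contributes w_i if α_i > 1, else 0.
α_i > 1 for i ∈ {2}; NE contributions (0, 4), G = 4.
W^NE = Σw_i − G^NE + (Σα_i)·G^NE = 14 + 1.1·4 = 18.4.
Planner: ∂(Σu_j)/∂c_i = Σα_j − 1 = 1.1 > 0, so everyone contributes w_i; G^SO = 14, W^SO = 14 + 1.1·14 = 29.4.
Deadweight loss = 11.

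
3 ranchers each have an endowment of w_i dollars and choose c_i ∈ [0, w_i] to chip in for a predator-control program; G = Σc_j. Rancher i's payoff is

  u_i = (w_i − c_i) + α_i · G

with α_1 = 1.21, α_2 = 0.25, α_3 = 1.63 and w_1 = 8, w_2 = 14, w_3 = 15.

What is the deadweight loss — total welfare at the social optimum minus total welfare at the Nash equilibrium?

29.26

∂u_i/∂c_i = α_i − 1, so rancher i contributes w_i if α_i > 1, else 0.
α_i > 1 for i ∈ {1, 3}; NE contributions (8, 0, 15), G = 23.
W^NE = Σw_i − G^NE + (Σα_i)·G^NE = 37 + 2.09·23 = 85.07.
Planner: ∂(Σu_j)/∂c_i = Σα_j − 1 = 2.09 > 0, so everyone contributes w_i; G^SO = 37, W^SO = 37 + 2.09·37 = 114.33.
Deadweight loss = 29.26.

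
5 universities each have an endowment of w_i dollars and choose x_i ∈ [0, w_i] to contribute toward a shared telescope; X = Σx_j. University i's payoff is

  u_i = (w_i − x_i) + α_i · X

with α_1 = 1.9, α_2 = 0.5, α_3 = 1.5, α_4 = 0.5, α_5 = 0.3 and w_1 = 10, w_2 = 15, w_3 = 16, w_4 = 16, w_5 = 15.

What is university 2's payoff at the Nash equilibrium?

∂u_i/∂x_i = α_i − 1, so university i contributes w_i if α_i > 1, else 0.
α_i > 1 for i ∈ {1, 3}; NE contributions (10, 0, 16, 0, 0), X = 26.
u_2 = (15 − 0) + 0.5·26 = 28.

28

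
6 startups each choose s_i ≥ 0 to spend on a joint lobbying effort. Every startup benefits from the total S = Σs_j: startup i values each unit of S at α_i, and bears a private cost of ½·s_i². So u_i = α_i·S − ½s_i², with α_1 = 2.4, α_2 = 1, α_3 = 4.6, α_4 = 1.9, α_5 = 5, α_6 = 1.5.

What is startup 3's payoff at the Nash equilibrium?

64.86

Startup i's FOC: ∂u_i/∂s_i = α_i − s_i = 0, so s_i* = α_i.
NE contributions = (2.4, 1, 4.6, 1.9, 5, 1.5); S = 16.4.
u_3 = α_3·S − ½·(s_3)² = 4.6·16.4 − ½·4.6² = 64.86.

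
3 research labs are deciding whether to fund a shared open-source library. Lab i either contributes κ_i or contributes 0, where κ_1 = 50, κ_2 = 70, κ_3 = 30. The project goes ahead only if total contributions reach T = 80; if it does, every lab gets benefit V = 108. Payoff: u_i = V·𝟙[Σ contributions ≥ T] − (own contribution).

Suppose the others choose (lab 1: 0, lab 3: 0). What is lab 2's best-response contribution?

0

Others' total = 0. Even contributing 70 gives 70 < 80: no benefit either way.
Best response: 0.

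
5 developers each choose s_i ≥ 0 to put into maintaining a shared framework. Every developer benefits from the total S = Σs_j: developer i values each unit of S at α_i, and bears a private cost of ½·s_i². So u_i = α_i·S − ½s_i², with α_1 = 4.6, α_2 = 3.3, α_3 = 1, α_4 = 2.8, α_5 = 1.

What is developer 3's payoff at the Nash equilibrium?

12.2

Developer i's FOC: ∂u_i/∂s_i = α_i − s_i = 0, so s_i* = α_i.
NE contributions = (4.6, 3.3, 1, 2.8, 1); S = 12.7.
u_3 = α_3·S − ½·(s_3)² = 1·12.7 − ½·1² = 12.2.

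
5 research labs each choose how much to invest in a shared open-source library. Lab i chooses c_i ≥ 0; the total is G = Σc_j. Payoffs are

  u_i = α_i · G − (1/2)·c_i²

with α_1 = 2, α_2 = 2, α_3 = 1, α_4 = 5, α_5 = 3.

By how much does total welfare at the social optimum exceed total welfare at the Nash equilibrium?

Lab i's FOC: ∂u_i/∂c_i = α_i − c_i = 0, so c_i* = α_i.
NE contributions = (2, 2, 1, 5, 3); G = 13.
W^NE = (Σα)·G − ½Σα_i² = 13² − ½·43 = 147.5.
Planner sets c_i = Σα_j = 13 for every i, so G^SO = 5·13 = 65.
W^SO = (Σα)·G^SO − ½·5·(Σα)² = (5/2)·13² = 422.5.
Deadweight loss = W^SO − W^NE = 275.

275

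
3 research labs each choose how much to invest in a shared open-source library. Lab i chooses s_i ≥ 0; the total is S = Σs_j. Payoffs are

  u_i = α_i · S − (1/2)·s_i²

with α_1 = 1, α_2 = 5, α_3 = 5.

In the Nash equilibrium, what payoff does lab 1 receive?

Lab i's FOC: ∂u_i/∂s_i = α_i − s_i = 0, so s_i* = α_i.
NE contributions = (1, 5, 5); S = 11.
u_1 = α_1·S − ½·(s_1)² = 1·11 − ½·1² = 10.5.

10.5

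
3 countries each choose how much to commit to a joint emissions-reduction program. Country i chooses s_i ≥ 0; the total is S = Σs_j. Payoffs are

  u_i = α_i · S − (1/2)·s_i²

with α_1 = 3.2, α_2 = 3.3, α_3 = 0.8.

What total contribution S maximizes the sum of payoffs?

21.9

Planner FOC: ∂(Σu_j)/∂s_i = (Σα_j) − s_i = 0, so s_i^SO = Σα_j = 7.3 for every i; S^SO = 21.9.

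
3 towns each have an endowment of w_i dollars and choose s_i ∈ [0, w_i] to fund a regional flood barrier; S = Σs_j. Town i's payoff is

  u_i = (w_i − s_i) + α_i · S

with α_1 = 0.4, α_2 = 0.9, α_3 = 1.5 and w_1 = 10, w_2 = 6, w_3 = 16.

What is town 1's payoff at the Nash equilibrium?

∂u_i/∂s_i = α_i − 1, so town i contributes w_i if α_i > 1, else 0.
α_i > 1 for i ∈ {3}; NE contributions (0, 0, 16), S = 16.
u_1 = (10 − 0) + 0.4·16 = 16.4.

16.4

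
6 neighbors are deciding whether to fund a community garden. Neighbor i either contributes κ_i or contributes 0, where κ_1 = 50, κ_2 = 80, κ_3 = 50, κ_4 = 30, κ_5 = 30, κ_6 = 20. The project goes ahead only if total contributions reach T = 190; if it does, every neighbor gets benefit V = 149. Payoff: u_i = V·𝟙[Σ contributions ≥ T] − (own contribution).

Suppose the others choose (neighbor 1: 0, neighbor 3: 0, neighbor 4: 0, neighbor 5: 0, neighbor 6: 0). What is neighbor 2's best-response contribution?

Others' total = 0. Even contributing 80 gives 80 < 190: no benefit either way.
Best response: 0.

0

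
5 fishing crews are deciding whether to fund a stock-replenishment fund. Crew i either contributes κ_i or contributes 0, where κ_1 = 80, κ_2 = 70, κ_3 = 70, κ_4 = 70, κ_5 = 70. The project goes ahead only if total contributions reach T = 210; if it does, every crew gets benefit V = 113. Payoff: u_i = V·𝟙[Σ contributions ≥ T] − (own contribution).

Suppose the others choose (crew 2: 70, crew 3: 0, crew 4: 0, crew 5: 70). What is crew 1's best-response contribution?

Others' total = 140. Contributing 80 brings total to 220 ≥ 210: gain V − κ_1 = 33.
Best response: 80.

80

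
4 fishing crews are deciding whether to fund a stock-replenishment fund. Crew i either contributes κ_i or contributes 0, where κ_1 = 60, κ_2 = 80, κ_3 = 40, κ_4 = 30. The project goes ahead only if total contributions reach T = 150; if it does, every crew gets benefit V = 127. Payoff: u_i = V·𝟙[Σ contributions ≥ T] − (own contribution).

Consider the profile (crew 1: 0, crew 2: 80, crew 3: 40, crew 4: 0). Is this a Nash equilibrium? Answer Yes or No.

No

Total = 120 < 150: not provided.
Crew 1 (pledges 0, payoff 0): pledging 60 → total 180, payoff 67. Profitable deviation.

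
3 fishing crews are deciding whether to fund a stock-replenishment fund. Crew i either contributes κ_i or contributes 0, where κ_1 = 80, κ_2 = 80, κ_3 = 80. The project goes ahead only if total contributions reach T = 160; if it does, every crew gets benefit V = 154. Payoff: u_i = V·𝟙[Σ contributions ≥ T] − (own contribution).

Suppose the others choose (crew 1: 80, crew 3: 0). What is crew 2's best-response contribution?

Others' total = 80. Contributing 80 brings total to 160 ≥ 160: gain V − κ_2 = 74.
Best response: 80.

80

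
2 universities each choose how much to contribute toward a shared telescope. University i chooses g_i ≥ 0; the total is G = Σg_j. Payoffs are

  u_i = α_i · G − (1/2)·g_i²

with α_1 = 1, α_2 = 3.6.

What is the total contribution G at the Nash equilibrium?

4.6

University i's FOC: ∂u_i/∂g_i = α_i − g_i = 0, so g_i* = α_i.
NE contributions = (1, 3.6); G = 4.6.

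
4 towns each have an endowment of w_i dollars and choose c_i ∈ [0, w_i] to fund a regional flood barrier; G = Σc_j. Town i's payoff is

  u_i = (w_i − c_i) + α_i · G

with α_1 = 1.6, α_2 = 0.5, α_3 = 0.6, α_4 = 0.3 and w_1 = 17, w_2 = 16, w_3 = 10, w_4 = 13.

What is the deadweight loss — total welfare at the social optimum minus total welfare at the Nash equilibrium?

78

∂u_i/∂c_i = α_i − 1, so town i contributes w_i if α_i > 1, else 0.
α_i > 1 for i ∈ {1}; NE contributions (17, 0, 0, 0), G = 17.
W^NE = Σw_i − G^NE + (Σα_i)·G^NE = 56 + 2·17 = 90.
Planner: ∂(Σu_j)/∂c_i = Σα_j − 1 = 2 > 0, so everyone contributes w_i; G^SO = 56, W^SO = 56 + 2·56 = 168.
Deadweight loss = 78.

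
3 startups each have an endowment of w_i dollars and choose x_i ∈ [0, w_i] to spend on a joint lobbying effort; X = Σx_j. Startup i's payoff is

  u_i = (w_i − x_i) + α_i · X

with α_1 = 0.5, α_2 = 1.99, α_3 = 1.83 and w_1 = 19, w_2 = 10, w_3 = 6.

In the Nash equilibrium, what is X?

∂u_i/∂x_i = α_i − 1, so startup i contributes w_i if α_i > 1, else 0.
α_i > 1 for i ∈ {2, 3}; NE contributions (0, 10, 6), X = 16.

16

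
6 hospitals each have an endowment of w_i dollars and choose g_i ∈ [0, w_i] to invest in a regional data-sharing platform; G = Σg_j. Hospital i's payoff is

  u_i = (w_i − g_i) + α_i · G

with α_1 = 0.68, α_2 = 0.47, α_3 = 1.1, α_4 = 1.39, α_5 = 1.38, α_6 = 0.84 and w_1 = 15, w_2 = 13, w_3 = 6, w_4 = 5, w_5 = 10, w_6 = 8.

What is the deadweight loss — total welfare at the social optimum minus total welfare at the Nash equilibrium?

∂u_i/∂g_i = α_i − 1, so hospital i contributes w_i if α_i > 1, else 0.
α_i > 1 for i ∈ {3, 4, 5}; NE contributions (0, 0, 6, 5, 10, 0), G = 21.
W^NE = Σw_i − G^NE + (Σα_i)·G^NE = 57 + 4.86·21 = 159.06.
Planner: ∂(Σu_j)/∂g_i = Σα_j − 1 = 4.86 > 0, so everyone contributes w_i; G^SO = 57, W^SO = 57 + 4.86·57 = 334.02.
Deadweight loss = 174.96.

174.96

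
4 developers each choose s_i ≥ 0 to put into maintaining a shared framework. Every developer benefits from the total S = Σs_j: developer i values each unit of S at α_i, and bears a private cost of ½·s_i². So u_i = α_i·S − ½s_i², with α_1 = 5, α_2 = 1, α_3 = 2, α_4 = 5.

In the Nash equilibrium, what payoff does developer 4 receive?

Developer i's FOC: ∂u_i/∂s_i = α_i − s_i = 0, so s_i* = α_i.
NE contributions = (5, 1, 2, 5); S = 13.
u_4 = α_4·S − ½·(s_4)² = 5·13 − ½·5² = 52.5.

52.5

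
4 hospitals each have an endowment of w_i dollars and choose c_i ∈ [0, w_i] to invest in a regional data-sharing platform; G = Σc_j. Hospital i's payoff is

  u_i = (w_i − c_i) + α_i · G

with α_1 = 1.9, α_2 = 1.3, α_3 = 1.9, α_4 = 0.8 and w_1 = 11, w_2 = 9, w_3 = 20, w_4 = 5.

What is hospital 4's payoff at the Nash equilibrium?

37

∂u_i/∂c_i = α_i − 1, so hospital i contributes w_i if α_i > 1, else 0.
α_i > 1 for i ∈ {1, 2, 3}; NE contributions (11, 9, 20, 0), G = 40.
u_4 = (5 − 0) + 0.8·40 = 37.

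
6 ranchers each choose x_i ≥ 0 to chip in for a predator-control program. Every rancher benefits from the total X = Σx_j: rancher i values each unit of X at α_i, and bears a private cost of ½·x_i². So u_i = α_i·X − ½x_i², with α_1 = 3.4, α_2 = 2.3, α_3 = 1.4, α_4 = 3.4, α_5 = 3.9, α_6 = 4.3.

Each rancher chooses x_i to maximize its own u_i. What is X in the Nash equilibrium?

Rancher i's FOC: ∂u_i/∂x_i = α_i − x_i = 0, so x_i* = α_i.
NE contributions = (3.4, 2.3, 1.4, 3.4, 3.9, 4.3); X = 18.7.

18.7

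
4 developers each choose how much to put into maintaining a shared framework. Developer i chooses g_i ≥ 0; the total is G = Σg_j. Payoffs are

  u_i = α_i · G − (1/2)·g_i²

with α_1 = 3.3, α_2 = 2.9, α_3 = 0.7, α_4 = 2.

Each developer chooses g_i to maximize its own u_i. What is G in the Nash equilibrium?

8.9

Developer i's FOC: ∂u_i/∂g_i = α_i − g_i = 0, so g_i* = α_i.
NE contributions = (3.3, 2.9, 0.7, 2); G = 8.9.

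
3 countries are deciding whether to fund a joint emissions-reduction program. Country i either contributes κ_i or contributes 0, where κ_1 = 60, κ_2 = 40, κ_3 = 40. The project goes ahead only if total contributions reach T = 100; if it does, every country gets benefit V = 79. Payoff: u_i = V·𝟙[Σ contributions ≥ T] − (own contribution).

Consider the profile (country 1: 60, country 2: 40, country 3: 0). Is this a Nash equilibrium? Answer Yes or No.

Yes

Total = 100 ≥ 100: provided.
Country 1 (pledges 60, payoff 19): dropping to 0 → total 40, payoff 0. No gain.
Country 2 (pledges 40, payoff 39): dropping to 0 → total 60, payoff 0. No gain.
Country 3 (pledges 0, payoff 79): pledging 40 → total 140, payoff 39. No gain.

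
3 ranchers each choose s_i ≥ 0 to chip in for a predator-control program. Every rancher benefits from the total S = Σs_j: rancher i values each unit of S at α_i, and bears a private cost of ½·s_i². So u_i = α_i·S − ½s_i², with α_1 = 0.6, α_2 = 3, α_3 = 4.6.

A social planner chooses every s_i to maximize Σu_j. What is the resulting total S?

24.6

Planner FOC: ∂(Σu_j)/∂s_i = (Σα_j) − s_i = 0, so s_i^SO = Σα_j = 8.2 for every i; S^SO = 24.6.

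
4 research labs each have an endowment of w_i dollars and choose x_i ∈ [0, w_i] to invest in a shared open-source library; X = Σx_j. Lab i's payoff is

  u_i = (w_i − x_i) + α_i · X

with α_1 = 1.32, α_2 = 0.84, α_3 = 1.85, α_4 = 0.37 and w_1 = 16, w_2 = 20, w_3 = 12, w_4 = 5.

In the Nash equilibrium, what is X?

28

∂u_i/∂x_i = α_i − 1, so lab i contributes w_i if α_i > 1, else 0.
α_i > 1 for i ∈ {1, 3}; NE contributions (16, 0, 12, 0), X = 28.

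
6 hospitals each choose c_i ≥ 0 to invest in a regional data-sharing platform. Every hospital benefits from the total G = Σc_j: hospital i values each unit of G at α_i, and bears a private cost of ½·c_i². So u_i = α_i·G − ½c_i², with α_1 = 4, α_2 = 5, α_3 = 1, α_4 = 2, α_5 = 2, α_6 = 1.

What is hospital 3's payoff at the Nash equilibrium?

Hospital i's FOC: ∂u_i/∂c_i = α_i − c_i = 0, so c_i* = α_i.
NE contributions = (4, 5, 1, 2, 2, 1); G = 15.
u_3 = α_3·G − ½·(c_3)² = 1·15 − ½·1² = 14.5.

14.5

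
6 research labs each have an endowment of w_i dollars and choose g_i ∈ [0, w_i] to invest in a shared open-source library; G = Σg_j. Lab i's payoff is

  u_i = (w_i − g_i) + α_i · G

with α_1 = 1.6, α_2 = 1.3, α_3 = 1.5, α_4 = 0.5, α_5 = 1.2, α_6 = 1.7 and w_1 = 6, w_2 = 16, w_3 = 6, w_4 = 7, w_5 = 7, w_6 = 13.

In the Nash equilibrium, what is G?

48

∂u_i/∂g_i = α_i − 1, so lab i contributes w_i if α_i > 1, else 0.
α_i > 1 for i ∈ {1, 2, 3, 5, 6}; NE contributions (6, 16, 6, 0, 7, 13), G = 48.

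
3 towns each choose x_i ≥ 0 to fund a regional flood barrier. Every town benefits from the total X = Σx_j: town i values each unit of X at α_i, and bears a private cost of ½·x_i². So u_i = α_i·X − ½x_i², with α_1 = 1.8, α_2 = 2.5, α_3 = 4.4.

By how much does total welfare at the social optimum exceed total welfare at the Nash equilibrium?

52.27

Town i's FOC: ∂u_i/∂x_i = α_i − x_i = 0, so x_i* = α_i.
NE contributions = (1.8, 2.5, 4.4); X = 8.7.
W^NE = (Σα)·X − ½Σα_i² = 8.7² − ½·28.85 = 61.265.
Planner sets x_i = Σα_j = 8.7 for every i, so X^SO = 3·8.7 = 26.1.
W^SO = (Σα)·X^SO − ½·3·(Σα)² = (3/2)·8.7² = 113.535.
Deadweight loss = W^SO − W^NE = 52.27.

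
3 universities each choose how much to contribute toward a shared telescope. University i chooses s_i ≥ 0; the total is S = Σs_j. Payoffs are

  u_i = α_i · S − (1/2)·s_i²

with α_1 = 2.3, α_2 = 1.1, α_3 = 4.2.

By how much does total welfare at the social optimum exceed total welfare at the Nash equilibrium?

University i's FOC: ∂u_i/∂s_i = α_i − s_i = 0, so s_i* = α_i.
NE contributions = (2.3, 1.1, 4.2); S = 7.6.
W^NE = (Σα)·S − ½Σα_i² = 7.6² − ½·24.14 = 45.69.
Planner sets s_i = Σα_j = 7.6 for every i, so S^SO = 3·7.6 = 22.8.
W^SO = (Σα)·S^SO − ½·3·(Σα)² = (3/2)·7.6² = 86.64.
Deadweight loss = W^SO − W^NE = 40.95.

40.95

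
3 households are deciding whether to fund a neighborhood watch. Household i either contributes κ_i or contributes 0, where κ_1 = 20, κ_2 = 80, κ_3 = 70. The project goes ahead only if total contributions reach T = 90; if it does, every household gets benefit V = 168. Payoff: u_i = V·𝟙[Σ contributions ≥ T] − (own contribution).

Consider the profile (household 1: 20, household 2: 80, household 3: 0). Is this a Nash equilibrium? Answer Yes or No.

Total = 100 ≥ 90: provided.
Household 1 (pledges 20, payoff 148): dropping to 0 → total 80, payoff 0. No gain.
Household 2 (pledges 80, payoff 88): dropping to 0 → total 20, payoff 0. No gain.
Household 3 (pledges 0, payoff 168): pledging 70 → total 170, payoff 98. No gain.

Yes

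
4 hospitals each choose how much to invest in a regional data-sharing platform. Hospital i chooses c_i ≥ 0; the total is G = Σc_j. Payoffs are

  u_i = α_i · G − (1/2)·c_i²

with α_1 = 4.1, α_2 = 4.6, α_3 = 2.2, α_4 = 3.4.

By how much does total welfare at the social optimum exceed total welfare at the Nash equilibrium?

231.675

Hospital i's FOC: ∂u_i/∂c_i = α_i − c_i = 0, so c_i* = α_i.
NE contributions = (4.1, 4.6, 2.2, 3.4); G = 14.3.
W^NE = (Σα)·G − ½Σα_i² = 14.3² − ½·54.37 = 177.305.
Planner sets c_i = Σα_j = 14.3 for every i, so G^SO = 4·14.3 = 57.2.
W^SO = (Σα)·G^SO − ½·4·(Σα)² = (4/2)·14.3² = 408.98.
Deadweight loss = W^SO − W^NE = 231.675.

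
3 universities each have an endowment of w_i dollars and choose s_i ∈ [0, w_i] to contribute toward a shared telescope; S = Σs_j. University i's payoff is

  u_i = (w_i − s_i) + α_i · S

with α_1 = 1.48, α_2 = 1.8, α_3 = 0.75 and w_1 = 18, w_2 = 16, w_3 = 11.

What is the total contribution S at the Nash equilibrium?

∂u_i/∂s_i = α_i − 1, so university i contributes w_i if α_i > 1, else 0.
α_i > 1 for i ∈ {1, 2}; NE contributions (18, 16, 0), S = 34.

34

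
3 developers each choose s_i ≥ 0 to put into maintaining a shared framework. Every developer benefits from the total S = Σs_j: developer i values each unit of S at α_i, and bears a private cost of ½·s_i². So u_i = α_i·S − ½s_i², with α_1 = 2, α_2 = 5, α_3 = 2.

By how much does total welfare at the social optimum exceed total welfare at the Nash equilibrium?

Developer i's FOC: ∂u_i/∂s_i = α_i − s_i = 0, so s_i* = α_i.
NE contributions = (2, 5, 2); S = 9.
W^NE = (Σα)·S − ½Σα_i² = 9² − ½·33 = 64.5.
Planner sets s_i = Σα_j = 9 for every i, so S^SO = 3·9 = 27.
W^SO = (Σα)·S^SO − ½·3·(Σα)² = (3/2)·9² = 121.5.
Deadweight loss = W^SO − W^NE = 57.

57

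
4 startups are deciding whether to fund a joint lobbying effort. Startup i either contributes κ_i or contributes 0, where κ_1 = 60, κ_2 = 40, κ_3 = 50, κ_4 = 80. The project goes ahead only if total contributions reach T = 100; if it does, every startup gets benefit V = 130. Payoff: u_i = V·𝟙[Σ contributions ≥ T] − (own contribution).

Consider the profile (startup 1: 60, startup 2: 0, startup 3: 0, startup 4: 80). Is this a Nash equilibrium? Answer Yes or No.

Total = 140 ≥ 100: provided.
Startup 1 (pledges 60, payoff 70): dropping to 0 → total 80, payoff 0. No gain.
Startup 2 (pledges 0, payoff 130): pledging 40 → total 180, payoff 90. No gain.
Startup 3 (pledges 0, payoff 130): pledging 50 → total 190, payoff 80. No gain.
Startup 4 (pledges 80, payoff 50): dropping to 0 → total 60, payoff 0. No gain.

Yes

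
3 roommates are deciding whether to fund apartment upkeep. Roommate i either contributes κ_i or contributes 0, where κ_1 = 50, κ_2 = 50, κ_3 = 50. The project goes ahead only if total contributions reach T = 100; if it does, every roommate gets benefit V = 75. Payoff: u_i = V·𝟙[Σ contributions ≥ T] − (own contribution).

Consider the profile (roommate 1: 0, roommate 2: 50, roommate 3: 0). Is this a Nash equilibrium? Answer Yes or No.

Total = 50 < 100: not provided.
Roommate 1 (pledges 0, payoff 0): pledging 50 → total 100, payoff 25. Profitable deviation.

No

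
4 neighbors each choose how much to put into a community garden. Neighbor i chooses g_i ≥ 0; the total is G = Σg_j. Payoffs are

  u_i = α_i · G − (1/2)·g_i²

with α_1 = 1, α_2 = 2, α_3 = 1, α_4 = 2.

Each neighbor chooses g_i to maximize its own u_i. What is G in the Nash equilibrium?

Neighbor i's FOC: ∂u_i/∂g_i = α_i − g_i = 0, so g_i* = α_i.
NE contributions = (1, 2, 1, 2); G = 6.

6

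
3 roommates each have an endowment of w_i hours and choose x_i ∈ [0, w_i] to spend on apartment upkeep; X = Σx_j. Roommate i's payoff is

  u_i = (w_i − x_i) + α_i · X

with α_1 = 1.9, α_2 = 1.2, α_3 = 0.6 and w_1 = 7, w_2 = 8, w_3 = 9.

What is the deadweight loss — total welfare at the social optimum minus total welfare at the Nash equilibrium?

24.3

∂u_i/∂x_i = α_i − 1, so roommate i contributes w_i if α_i > 1, else 0.
α_i > 1 for i ∈ {1, 2}; NE contributions (7, 8, 0), X = 15.
W^NE = Σw_i − X^NE + (Σα_i)·X^NE = 24 + 2.7·15 = 64.5.
Planner: ∂(Σu_j)/∂x_i = Σα_j − 1 = 2.7 > 0, so everyone contributes w_i; X^SO = 24, W^SO = 24 + 2.7·24 = 88.8.
Deadweight loss = 24.3.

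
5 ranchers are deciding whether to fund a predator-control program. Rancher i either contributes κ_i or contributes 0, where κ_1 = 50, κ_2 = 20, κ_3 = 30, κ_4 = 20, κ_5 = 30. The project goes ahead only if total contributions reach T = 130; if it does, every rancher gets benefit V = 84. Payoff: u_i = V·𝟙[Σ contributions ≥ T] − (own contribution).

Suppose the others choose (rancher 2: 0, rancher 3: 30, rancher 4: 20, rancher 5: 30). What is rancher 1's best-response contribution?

Others' total = 80. Contributing 50 brings total to 130 ≥ 130: gain V − κ_1 = 34.
Best response: 50.

50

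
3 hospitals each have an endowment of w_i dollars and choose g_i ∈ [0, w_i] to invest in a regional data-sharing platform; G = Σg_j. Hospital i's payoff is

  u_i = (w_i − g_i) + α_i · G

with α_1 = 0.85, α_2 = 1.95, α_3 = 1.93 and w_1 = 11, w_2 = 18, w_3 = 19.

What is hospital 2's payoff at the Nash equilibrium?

72.15

∂u_i/∂g_i = α_i − 1, so hospital i contributes w_i if α_i > 1, else 0.
α_i > 1 for i ∈ {2, 3}; NE contributions (0, 18, 19), G = 37.
u_2 = (18 − 18) + 1.95·37 = 72.15.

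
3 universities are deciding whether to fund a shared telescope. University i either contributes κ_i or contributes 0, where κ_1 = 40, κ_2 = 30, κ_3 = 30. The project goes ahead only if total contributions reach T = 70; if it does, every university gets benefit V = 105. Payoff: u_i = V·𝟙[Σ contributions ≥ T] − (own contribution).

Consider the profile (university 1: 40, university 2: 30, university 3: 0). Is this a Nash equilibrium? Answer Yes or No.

Total = 70 ≥ 70: provided.
University 1 (pledges 40, payoff 65): dropping to 0 → total 30, payoff 0. No gain.
University 2 (pledges 30, payoff 75): dropping to 0 → total 40, payoff 0. No gain.
University 3 (pledges 0, payoff 105): pledging 30 → total 100, payoff 75. No gain.

Yes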